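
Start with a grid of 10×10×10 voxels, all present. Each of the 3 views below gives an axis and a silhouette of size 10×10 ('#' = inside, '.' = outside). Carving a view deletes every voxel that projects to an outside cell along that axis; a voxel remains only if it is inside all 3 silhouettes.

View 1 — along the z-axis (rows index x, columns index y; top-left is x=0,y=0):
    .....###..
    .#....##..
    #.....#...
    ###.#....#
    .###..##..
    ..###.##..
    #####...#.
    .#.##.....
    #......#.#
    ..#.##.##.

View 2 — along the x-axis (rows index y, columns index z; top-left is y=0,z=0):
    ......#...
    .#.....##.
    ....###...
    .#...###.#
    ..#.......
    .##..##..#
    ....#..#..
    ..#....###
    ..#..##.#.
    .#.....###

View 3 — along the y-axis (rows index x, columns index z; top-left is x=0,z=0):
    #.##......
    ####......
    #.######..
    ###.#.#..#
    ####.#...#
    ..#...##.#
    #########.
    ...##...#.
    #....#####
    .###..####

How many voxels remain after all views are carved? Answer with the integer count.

before carving: 1000 voxels (10×10×10)
after view 1 [z-axis, 40 of 100 cells solid] → remaining = 400
after view 2 [x-axis, 32 of 100 cells solid] → remaining = 119
after view 3 [y-axis, 55 of 100 cells solid] → remaining = 67

67 voxels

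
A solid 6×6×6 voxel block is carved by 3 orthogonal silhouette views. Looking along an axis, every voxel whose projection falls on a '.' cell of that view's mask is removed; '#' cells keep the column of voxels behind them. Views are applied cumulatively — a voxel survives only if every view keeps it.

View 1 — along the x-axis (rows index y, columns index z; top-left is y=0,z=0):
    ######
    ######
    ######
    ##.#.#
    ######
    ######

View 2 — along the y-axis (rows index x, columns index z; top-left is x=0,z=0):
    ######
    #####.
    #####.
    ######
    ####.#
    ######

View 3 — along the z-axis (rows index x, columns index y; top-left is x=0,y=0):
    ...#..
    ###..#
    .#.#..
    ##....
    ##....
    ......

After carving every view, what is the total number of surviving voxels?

before carving: 216 voxels (6×6×6)
carve view 1 (along x, YZ-mask fill 34/36): 204 voxels remain
carve view 2 (along y, XZ-mask fill 33/36): 187 voxels remain
carve view 3 (along z, XY-mask fill 11/36): 54 voxels remain

|visual hull| = 54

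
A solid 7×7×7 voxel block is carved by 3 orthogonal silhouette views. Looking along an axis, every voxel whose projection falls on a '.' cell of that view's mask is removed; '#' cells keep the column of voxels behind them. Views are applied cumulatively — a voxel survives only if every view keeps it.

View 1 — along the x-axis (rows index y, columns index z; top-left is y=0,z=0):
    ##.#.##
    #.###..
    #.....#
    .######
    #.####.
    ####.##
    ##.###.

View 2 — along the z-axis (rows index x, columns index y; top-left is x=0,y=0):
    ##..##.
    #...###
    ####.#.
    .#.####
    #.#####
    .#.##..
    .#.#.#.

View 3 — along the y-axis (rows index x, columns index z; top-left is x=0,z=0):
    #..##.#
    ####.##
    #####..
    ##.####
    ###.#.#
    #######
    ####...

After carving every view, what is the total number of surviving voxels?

113 voxels

initial block: 7^3 = 343
step 1: project along x, AND mask (33/49) → |grid| = 231
step 2: project along z, AND mask (30/49) → |grid| = 150
step 3: project along y, AND mask (37/49) → |grid| = 113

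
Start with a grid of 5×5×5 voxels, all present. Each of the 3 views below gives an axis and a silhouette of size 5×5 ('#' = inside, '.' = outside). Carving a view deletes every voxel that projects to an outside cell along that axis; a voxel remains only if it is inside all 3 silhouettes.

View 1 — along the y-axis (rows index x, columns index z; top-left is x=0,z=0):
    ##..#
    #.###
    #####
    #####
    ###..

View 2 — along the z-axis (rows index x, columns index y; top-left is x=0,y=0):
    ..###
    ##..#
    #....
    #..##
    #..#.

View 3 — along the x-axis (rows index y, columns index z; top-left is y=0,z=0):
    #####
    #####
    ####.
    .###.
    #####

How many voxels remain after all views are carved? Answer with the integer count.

before carving: 125 voxels (5×5×5)
  1. axis=1 (XZ plane), |mask|=20  ⇒  voxels=100
  2. axis=2 (XY plane), |mask|=12  ⇒  voxels=47
  3. axis=0 (YZ plane), |mask|=22  ⇒  voxels=41

41 voxels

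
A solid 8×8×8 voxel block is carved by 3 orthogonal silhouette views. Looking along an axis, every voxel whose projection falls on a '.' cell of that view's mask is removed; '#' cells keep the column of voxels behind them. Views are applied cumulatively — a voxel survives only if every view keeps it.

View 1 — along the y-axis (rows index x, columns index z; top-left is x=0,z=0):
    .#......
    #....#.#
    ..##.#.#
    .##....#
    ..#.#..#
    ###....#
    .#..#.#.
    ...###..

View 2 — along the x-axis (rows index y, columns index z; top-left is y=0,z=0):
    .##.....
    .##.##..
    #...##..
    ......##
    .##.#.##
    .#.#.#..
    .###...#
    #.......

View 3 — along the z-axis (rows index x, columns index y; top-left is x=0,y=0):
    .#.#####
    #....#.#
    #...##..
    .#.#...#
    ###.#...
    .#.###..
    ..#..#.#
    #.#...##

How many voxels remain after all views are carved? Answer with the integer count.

before carving: 512 voxels (8×8×8)
after view 1 [y-axis, 24 of 64 cells solid] → remaining = 192
after view 2 [x-axis, 24 of 64 cells solid] → remaining = 79
after view 3 [z-axis, 30 of 64 cells solid] → remaining = 33

33 voxels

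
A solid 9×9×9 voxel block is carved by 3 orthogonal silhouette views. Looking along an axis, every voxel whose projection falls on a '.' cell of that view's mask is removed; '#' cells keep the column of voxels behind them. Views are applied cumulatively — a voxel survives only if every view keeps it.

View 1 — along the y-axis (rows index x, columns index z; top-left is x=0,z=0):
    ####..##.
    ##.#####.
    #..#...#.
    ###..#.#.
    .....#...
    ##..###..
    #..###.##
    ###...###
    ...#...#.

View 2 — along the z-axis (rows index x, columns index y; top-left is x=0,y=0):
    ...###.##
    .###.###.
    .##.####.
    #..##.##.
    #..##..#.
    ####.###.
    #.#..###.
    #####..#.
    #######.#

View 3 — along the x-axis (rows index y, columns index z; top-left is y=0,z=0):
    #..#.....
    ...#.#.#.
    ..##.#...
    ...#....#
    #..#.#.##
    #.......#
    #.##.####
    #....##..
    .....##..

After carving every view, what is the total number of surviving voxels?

initial block: 9^3 = 729
after view 1 [y-axis, 41 of 81 cells solid] → remaining = 369
after view 2 [z-axis, 52 of 81 cells solid] → remaining = 236
after view 3 [x-axis, 29 of 81 cells solid] → remaining = 87

remaining voxels: 87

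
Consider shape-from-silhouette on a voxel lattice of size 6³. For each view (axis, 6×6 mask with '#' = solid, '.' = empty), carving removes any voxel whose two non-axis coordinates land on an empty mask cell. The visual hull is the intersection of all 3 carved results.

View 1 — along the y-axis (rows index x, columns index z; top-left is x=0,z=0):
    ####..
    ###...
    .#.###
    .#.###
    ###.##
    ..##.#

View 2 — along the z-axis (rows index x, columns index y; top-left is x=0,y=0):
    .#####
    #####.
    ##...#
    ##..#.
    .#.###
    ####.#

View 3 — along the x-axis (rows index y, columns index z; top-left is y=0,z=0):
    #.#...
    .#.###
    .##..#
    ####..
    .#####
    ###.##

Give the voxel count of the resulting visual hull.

remaining voxels: 63

full grid |V| = 216
step 1: project along y, AND mask (23/36) → |grid| = 138
step 2: project along z, AND mask (25/36) → |grid| = 94
step 3: project along x, AND mask (23/36) → |grid| = 63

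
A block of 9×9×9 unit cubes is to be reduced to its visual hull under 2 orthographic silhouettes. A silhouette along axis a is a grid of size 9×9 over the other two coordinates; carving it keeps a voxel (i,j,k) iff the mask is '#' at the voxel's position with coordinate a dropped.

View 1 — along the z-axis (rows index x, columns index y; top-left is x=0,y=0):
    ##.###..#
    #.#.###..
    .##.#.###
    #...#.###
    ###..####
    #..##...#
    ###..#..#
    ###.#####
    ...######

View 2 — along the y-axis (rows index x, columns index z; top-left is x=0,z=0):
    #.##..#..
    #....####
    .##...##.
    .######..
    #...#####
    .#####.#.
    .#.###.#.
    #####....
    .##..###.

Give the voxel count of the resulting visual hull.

|visual hull| = 264

before carving: 729 voxels (9×9×9)
after view 1 [z-axis, 52 of 81 cells solid] → remaining = 468
after view 2 [y-axis, 46 of 81 cells solid] → remaining = 264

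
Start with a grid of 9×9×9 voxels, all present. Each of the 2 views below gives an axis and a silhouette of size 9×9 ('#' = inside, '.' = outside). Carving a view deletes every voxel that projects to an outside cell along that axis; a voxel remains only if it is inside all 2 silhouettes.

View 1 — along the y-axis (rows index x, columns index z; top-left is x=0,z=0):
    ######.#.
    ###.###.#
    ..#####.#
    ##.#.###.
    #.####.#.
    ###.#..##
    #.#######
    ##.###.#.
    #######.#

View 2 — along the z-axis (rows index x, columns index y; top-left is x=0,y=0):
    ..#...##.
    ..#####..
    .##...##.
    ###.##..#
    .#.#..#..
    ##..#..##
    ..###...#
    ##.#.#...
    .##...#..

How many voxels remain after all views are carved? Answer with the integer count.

start: 9×9×9 = 729 voxels
after view 1 [y-axis, 60 of 81 cells solid] → remaining = 540
after view 2 [z-axis, 37 of 81 cells solid] → remaining = 244

|visual hull| = 244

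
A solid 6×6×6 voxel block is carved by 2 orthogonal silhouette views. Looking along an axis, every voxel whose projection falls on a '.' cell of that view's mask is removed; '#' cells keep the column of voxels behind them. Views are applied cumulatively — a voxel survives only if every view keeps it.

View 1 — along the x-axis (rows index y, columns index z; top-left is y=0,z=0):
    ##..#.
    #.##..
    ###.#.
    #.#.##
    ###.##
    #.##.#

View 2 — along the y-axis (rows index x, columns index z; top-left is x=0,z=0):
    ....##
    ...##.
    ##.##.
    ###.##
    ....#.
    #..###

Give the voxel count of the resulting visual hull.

full grid |V| = 216
after view 1 [x-axis, 23 of 36 cells solid] → remaining = 138
after view 2 [y-axis, 18 of 36 cells solid] → remaining = 68

voxel count = 68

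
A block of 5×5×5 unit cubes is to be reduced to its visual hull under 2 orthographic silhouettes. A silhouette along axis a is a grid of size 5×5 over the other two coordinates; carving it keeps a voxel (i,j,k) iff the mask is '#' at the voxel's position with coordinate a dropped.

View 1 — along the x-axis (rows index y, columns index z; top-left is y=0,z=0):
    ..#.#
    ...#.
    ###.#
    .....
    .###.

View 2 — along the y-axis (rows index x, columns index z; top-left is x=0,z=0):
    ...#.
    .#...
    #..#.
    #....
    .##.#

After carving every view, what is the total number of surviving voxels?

before carving: 125 voxels (5×5×5)
V1 x: intersect with YZ mask (10 set) -- 50 left
V2 y: intersect with XZ mask (8 set) -- 15 left

voxel count = 15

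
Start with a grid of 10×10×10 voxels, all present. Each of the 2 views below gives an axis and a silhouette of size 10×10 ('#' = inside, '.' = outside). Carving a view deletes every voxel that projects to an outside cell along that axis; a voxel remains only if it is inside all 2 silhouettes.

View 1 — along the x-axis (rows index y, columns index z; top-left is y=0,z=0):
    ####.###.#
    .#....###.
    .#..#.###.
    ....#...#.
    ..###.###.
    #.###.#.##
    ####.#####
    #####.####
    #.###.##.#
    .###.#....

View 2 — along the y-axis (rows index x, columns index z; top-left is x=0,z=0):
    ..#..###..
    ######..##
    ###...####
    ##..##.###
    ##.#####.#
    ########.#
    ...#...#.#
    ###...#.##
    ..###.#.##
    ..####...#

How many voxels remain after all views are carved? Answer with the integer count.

381 voxels

before carving: 1000 voxels (10×10×10)
carve view 1 (along x, YZ-mask fill 61/100): 610 voxels remain
carve view 2 (along y, XZ-mask fill 63/100): 381 voxels remain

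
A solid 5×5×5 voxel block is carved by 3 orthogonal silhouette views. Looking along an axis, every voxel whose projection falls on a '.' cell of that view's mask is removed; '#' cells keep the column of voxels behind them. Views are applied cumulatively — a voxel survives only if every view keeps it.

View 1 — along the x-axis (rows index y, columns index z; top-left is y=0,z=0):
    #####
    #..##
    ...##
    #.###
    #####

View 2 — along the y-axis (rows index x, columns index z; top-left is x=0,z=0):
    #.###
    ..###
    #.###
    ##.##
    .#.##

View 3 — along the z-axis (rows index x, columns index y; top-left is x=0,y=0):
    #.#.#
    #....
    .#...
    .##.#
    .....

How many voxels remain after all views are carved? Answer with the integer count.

voxel count = 25

before carving: 125 voxels (5×5×5)
  1. axis=0 (YZ plane), |mask|=19  ⇒  voxels=95
  2. axis=1 (XZ plane), |mask|=18  ⇒  voxels=75
  3. axis=2 (XY plane), |mask|=8  ⇒  voxels=25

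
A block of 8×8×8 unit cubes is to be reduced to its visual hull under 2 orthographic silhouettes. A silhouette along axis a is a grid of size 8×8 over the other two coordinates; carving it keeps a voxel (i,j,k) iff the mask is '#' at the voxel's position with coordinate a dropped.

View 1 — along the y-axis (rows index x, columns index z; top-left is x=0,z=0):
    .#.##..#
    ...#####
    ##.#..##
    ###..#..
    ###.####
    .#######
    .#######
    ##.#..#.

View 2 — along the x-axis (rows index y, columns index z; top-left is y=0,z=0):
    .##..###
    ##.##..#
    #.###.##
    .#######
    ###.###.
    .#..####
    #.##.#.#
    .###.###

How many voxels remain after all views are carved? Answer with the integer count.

245 voxels

before carving: 512 voxels (8×8×8)
[1] y-view keeps 43 columns → grid now 344
[2] x-view keeps 45 columns → grid now 245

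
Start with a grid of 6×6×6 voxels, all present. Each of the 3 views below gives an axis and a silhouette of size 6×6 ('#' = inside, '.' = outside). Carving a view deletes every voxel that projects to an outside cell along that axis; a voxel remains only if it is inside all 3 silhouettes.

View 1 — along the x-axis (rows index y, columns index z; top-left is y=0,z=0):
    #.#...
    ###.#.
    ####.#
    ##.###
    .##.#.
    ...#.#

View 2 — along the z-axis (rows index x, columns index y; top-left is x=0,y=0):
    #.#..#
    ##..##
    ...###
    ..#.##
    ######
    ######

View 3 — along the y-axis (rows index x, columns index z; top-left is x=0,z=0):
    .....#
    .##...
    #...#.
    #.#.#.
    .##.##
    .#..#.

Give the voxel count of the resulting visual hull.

before carving: 216 voxels (6×6×6)
after view 1 [x-axis, 21 of 36 cells solid] → remaining = 126
after view 2 [z-axis, 25 of 36 cells solid] → remaining = 82
after view 3 [y-axis, 14 of 36 cells solid] → remaining = 35

remaining voxels: 35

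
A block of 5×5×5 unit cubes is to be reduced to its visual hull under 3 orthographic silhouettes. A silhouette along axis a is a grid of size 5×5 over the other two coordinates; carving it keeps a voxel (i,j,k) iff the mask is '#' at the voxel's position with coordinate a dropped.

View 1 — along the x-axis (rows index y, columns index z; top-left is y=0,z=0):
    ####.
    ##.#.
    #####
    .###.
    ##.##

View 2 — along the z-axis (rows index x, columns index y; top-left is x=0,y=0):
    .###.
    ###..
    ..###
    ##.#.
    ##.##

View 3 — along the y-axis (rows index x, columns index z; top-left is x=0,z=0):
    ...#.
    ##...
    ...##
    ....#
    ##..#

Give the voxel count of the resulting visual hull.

full grid |V| = 125
  1. axis=0 (YZ plane), |mask|=19  ⇒  voxels=95
  2. axis=2 (XY plane), |mask|=16  ⇒  voxels=59
  3. axis=1 (XZ plane), |mask|=9  ⇒  voxels=22

remaining voxels: 22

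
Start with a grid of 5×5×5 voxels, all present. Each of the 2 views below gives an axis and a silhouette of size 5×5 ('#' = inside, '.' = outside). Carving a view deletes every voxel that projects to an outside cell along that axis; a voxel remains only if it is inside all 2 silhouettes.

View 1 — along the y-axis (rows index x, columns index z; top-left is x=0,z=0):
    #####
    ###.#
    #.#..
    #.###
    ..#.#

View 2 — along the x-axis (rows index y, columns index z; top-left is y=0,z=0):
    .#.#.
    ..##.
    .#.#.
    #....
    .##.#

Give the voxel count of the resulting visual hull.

remaining voxels: 30

full grid |V| = 125
step 1: project along y, AND mask (17/25) → |grid| = 85
step 2: project along x, AND mask (10/25) → |grid| = 30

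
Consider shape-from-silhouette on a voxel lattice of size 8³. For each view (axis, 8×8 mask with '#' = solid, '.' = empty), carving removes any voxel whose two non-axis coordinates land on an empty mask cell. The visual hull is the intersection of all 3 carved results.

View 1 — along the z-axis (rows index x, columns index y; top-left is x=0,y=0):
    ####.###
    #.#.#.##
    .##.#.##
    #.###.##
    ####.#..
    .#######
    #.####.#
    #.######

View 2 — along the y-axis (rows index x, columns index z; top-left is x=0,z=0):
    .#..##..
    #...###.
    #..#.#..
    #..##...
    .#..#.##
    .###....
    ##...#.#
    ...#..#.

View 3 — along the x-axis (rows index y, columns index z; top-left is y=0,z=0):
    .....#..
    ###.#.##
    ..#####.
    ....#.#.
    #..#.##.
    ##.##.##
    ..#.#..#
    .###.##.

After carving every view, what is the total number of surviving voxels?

before carving: 512 voxels (8×8×8)
V1 z: intersect with XY mask (48 set) -- 384 left
V2 y: intersect with XZ mask (26 set) -- 153 left
V3 x: intersect with YZ mask (32 set) -- 77 left

voxel count = 77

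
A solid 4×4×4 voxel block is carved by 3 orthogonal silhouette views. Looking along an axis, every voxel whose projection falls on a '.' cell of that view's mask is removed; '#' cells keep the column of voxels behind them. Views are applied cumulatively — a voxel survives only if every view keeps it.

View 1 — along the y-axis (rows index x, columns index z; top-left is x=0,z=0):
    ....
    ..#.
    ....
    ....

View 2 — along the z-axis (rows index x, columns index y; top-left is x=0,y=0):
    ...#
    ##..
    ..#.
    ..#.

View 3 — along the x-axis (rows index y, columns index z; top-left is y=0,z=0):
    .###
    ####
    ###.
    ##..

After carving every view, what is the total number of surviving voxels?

2 voxels

start: 4×4×4 = 64 voxels
V1 y: intersect with XZ mask (1 set) -- 4 left
V2 z: intersect with XY mask (5 set) -- 2 left
V3 x: intersect with YZ mask (12 set) -- 2 left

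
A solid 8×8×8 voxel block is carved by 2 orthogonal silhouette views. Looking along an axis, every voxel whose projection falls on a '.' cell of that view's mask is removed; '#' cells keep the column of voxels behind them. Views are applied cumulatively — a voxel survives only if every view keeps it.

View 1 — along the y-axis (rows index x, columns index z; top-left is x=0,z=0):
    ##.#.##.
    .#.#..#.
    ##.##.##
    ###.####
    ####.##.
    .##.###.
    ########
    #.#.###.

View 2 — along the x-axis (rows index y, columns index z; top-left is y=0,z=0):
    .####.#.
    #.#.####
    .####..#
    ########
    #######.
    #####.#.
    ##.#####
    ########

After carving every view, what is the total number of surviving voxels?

initial block: 8^3 = 512
carve view 1 (along y, XZ-mask fill 45/64): 360 voxels remain
carve view 2 (along x, YZ-mask fill 52/64): 296 voxels remain

remaining voxels: 296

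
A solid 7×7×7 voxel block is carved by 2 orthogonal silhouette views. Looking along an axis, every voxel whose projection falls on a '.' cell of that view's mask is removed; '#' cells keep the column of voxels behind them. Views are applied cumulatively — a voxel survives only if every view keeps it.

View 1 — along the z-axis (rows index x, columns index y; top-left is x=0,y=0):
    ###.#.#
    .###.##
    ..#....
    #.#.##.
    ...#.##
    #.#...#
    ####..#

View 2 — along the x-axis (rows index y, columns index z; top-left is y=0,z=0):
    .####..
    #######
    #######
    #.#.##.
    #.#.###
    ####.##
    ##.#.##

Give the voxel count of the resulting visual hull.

remaining voxels: 144

initial block: 7^3 = 343
[1] z-view keeps 26 columns → grid now 182
[2] x-view keeps 38 columns → grid now 144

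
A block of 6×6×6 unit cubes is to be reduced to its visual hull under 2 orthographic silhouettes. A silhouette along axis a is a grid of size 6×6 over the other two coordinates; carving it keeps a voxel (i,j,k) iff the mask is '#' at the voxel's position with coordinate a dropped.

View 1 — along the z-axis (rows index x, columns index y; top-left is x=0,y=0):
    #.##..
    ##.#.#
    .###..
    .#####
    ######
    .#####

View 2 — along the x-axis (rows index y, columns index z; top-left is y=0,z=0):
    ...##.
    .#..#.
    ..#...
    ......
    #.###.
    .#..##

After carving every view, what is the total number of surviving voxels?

start: 6×6×6 = 216 voxels
step 1: project along z, AND mask (26/36) → |grid| = 156
step 2: project along x, AND mask (12/36) → |grid| = 45

voxel count = 45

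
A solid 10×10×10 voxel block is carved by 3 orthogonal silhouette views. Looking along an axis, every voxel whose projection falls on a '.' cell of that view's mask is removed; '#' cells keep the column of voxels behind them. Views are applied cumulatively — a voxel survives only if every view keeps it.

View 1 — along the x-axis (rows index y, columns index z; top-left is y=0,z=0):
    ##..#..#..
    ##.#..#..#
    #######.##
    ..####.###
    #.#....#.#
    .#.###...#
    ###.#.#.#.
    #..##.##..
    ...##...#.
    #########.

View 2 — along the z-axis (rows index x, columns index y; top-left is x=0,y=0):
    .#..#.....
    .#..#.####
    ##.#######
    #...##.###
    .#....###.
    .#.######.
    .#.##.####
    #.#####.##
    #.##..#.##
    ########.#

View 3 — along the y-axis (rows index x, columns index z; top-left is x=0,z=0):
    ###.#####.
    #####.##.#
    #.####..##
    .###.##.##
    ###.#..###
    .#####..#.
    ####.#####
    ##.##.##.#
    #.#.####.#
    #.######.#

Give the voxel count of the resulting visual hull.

voxel count = 255

start: 10×10×10 = 1000 voxels
V1 x: intersect with YZ mask (57 set) -- 570 left
V2 z: intersect with XY mask (64 set) -- 351 left
V3 y: intersect with XZ mask (74 set) -- 255 left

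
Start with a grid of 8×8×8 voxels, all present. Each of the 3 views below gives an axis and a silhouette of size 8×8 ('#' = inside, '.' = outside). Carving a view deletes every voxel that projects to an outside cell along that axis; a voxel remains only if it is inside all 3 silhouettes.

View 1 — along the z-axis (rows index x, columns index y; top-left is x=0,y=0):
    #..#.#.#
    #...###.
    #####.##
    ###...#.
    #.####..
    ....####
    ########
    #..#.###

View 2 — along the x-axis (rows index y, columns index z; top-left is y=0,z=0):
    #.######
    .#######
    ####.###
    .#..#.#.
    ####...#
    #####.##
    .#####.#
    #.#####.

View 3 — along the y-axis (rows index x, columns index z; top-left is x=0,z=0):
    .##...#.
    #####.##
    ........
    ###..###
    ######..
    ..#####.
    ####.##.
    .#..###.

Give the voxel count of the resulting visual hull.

before carving: 512 voxels (8×8×8)
after view 1 [z-axis, 41 of 64 cells solid] → remaining = 328
after view 2 [x-axis, 48 of 64 cells solid] → remaining = 246
after view 3 [y-axis, 37 of 64 cells solid] → remaining = 139

voxel count = 139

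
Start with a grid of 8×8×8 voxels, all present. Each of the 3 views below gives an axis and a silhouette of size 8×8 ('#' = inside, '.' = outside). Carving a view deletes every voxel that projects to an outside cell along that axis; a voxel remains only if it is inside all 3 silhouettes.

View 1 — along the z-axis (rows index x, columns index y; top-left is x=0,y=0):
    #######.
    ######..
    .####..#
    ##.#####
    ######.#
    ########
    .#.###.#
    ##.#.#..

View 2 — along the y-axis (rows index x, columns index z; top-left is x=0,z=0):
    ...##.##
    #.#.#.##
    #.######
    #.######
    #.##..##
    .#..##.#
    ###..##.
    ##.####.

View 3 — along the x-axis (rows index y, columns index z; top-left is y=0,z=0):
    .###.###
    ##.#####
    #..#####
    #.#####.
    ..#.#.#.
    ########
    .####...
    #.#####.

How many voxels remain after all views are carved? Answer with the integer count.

start: 8×8×8 = 512 voxels
carve view 1 (along z, XY-mask fill 49/64): 392 voxels remain
carve view 2 (along y, XZ-mask fill 43/64): 258 voxels remain
carve view 3 (along x, YZ-mask fill 46/64): 196 voxels remain

196 voxels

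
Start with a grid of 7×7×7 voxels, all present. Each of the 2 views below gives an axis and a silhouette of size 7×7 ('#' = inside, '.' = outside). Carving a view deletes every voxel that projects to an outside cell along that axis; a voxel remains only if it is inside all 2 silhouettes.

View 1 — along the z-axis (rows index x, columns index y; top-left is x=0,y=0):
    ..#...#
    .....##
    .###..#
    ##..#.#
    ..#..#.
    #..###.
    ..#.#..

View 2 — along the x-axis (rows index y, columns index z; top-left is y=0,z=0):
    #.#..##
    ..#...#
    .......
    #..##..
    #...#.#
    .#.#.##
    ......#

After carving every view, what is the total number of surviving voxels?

initial block: 7^3 = 343
after view 1 [z-axis, 20 of 49 cells solid] → remaining = 140
after view 2 [x-axis, 17 of 49 cells solid] → remaining = 43

43 voxels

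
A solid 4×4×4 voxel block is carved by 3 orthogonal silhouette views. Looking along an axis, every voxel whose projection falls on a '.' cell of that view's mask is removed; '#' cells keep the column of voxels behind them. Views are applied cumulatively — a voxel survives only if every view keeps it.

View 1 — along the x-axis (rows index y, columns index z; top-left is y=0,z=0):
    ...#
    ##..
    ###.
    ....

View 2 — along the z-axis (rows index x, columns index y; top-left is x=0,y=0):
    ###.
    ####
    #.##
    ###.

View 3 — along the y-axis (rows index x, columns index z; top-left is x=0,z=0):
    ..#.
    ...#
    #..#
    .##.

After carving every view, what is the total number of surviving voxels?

7 voxels

full grid |V| = 64
V1 x: intersect with YZ mask (6 set) -- 24 left
V2 z: intersect with XY mask (13 set) -- 22 left
V3 y: intersect with XZ mask (6 set) -- 7 left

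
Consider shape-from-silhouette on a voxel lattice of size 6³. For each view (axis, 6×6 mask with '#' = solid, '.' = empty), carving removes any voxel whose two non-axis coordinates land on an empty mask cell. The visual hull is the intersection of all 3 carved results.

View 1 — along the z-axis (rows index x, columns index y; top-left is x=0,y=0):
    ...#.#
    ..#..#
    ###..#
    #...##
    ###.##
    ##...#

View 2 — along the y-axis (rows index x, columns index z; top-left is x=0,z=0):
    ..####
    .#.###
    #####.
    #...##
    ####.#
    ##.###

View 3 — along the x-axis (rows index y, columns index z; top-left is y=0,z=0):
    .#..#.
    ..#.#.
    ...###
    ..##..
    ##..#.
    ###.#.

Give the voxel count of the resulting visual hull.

remaining voxels: 39

start: 6×6×6 = 216 voxels
step 1: project along z, AND mask (19/36) → |grid| = 114
step 2: project along y, AND mask (26/36) → |grid| = 85
step 3: project along x, AND mask (16/36) → |grid| = 39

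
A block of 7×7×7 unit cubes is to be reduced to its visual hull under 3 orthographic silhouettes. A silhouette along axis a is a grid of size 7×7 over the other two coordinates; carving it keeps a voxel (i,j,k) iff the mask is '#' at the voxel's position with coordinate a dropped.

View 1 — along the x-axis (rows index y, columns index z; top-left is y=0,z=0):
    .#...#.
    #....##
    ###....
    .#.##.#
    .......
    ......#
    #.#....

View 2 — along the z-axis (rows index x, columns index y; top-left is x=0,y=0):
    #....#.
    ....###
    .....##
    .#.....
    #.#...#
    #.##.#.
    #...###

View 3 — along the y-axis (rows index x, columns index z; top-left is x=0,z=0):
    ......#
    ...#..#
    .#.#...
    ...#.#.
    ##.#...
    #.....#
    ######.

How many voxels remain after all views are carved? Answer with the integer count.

14 voxels

start: 7×7×7 = 343 voxels
  1. axis=0 (YZ plane), |mask|=15  ⇒  voxels=105
  2. axis=2 (XY plane), |mask|=19  ⇒  voxels=34
  3. axis=1 (XZ plane), |mask|=18  ⇒  voxels=14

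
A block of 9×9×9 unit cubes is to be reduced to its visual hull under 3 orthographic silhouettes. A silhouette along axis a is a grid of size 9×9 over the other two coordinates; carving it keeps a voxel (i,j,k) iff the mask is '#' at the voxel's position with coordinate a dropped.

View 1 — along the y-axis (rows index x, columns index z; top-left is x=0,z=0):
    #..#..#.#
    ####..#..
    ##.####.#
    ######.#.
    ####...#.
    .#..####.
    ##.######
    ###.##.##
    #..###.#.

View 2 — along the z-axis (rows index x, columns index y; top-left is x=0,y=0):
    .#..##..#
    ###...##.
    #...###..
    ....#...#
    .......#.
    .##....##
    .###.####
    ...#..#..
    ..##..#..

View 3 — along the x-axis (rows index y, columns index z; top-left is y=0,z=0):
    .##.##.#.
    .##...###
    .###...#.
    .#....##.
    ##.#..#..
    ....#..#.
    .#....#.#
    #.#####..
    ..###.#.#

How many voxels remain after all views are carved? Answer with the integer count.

voxel count = 83

before carving: 729 voxels (9×9×9)
[1] y-view keeps 53 columns → grid now 477
[2] z-view keeps 32 columns → grid now 193
[3] x-view keeps 37 columns → grid now 83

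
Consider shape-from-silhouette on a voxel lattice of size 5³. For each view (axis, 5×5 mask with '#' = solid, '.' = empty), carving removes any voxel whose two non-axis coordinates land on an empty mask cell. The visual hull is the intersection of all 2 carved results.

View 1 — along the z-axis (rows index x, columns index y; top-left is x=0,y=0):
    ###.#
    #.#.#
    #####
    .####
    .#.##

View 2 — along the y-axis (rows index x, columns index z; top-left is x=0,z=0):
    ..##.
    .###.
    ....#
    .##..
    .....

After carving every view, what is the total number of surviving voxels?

full grid |V| = 125
  1. axis=2 (XY plane), |mask|=19  ⇒  voxels=95
  2. axis=1 (XZ plane), |mask|=8  ⇒  voxels=30

remaining voxels: 30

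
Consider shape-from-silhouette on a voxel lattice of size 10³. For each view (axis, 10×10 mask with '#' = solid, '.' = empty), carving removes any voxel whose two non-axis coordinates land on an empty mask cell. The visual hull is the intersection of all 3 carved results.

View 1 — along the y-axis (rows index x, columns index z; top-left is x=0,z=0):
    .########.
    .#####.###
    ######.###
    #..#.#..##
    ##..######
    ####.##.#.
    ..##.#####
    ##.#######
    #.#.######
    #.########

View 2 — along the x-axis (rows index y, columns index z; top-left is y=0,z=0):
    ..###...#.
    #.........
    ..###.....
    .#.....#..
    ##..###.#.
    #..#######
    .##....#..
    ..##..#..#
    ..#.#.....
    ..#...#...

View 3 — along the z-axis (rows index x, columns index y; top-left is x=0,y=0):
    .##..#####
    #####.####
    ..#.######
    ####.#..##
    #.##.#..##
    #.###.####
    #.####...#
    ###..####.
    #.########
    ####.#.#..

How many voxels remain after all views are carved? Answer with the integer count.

192 voxels

initial block: 10^3 = 1000
  1. axis=1 (XZ plane), |mask|=78  ⇒  voxels=780
  2. axis=0 (YZ plane), |mask|=35  ⇒  voxels=266
  3. axis=2 (XY plane), |mask|=72  ⇒  voxels=192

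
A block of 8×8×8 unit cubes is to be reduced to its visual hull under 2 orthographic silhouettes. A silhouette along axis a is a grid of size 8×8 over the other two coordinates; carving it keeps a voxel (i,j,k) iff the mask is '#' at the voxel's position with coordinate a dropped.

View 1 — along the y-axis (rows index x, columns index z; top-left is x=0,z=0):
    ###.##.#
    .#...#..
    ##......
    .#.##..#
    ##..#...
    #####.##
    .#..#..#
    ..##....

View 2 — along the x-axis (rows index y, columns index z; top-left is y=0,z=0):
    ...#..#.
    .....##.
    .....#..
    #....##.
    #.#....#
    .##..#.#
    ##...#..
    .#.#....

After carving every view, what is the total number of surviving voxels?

before carving: 512 voxels (8×8×8)
[1] y-view keeps 29 columns → grid now 232
[2] x-view keeps 20 columns → grid now 66

66 voxels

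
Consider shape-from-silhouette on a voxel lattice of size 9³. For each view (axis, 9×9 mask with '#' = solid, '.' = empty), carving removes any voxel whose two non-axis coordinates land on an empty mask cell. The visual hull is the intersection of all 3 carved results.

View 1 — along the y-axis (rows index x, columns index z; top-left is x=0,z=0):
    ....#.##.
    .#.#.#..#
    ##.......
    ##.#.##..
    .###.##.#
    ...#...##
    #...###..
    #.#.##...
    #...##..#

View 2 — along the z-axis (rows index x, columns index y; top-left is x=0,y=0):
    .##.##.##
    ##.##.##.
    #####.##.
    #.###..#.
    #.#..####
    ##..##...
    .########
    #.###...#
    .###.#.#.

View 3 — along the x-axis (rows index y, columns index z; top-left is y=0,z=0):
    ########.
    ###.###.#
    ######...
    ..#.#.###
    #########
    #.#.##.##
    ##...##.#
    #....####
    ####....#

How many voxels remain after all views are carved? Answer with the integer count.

full grid |V| = 729
after view 1 [y-axis, 35 of 81 cells solid] → remaining = 315
after view 2 [z-axis, 52 of 81 cells solid] → remaining = 201
after view 3 [x-axis, 56 of 81 cells solid] → remaining = 141

|visual hull| = 141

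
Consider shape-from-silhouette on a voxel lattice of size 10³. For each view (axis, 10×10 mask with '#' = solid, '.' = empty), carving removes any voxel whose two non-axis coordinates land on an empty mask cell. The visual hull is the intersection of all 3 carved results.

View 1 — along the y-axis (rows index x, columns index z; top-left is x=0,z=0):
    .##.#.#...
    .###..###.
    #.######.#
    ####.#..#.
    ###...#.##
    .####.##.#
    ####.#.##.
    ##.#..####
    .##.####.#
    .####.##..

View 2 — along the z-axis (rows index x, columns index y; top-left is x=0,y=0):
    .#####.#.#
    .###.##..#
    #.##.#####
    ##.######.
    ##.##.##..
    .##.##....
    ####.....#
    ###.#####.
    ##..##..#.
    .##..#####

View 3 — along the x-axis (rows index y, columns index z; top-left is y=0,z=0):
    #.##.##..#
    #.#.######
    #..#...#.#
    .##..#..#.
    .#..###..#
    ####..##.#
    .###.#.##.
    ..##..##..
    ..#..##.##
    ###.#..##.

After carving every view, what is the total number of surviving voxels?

|visual hull| = 241

full grid |V| = 1000
step 1: project along y, AND mask (64/100) → |grid| = 640
step 2: project along z, AND mask (64/100) → |grid| = 408
step 3: project along x, AND mask (55/100) → |grid| = 241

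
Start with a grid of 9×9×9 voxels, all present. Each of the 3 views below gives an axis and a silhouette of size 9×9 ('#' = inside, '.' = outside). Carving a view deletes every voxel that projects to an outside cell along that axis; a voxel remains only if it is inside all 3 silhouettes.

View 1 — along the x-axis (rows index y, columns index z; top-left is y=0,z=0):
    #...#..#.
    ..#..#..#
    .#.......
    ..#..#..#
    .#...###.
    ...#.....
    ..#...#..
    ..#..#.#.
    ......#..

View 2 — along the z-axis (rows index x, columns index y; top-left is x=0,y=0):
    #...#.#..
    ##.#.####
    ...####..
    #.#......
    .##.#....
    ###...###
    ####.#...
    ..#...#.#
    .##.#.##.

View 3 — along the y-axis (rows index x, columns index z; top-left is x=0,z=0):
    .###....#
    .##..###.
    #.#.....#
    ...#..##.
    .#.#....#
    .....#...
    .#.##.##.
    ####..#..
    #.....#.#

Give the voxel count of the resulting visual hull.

full grid |V| = 729
[1] x-view keeps 21 columns → grid now 189
[2] z-view keeps 38 columns → grid now 88
[3] y-view keeps 32 columns → grid now 33

remaining voxels: 33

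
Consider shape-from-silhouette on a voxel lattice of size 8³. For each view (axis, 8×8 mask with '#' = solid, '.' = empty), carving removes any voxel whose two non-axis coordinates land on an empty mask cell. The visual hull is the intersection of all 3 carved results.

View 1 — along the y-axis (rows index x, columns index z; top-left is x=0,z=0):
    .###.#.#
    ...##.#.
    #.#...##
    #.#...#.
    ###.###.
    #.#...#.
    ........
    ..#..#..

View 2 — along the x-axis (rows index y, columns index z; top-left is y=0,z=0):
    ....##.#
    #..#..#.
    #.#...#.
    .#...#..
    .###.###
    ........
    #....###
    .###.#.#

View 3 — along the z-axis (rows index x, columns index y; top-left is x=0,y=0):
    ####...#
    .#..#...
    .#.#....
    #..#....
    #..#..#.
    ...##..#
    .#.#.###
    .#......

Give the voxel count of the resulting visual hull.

remaining voxels: 27

start: 8×8×8 = 512 voxels
after view 1 [y-axis, 26 of 64 cells solid] → remaining = 208
after view 2 [x-axis, 26 of 64 cells solid] → remaining = 87
after view 3 [z-axis, 23 of 64 cells solid] → remaining = 27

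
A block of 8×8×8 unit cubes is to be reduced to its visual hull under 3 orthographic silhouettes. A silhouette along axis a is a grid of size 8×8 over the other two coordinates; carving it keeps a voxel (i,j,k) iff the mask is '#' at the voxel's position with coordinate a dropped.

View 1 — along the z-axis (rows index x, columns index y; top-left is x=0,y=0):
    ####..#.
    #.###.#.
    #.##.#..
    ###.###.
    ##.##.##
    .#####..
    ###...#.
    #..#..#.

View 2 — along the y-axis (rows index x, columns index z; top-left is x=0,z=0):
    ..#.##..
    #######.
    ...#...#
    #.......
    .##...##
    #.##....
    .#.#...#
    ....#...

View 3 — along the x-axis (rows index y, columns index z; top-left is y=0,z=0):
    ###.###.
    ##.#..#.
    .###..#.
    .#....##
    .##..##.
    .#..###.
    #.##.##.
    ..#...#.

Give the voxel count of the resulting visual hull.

full grid |V| = 512
[1] z-view keeps 38 columns → grid now 304
[2] y-view keeps 24 columns → grid now 118
[3] x-view keeps 32 columns → grid now 59

59 voxels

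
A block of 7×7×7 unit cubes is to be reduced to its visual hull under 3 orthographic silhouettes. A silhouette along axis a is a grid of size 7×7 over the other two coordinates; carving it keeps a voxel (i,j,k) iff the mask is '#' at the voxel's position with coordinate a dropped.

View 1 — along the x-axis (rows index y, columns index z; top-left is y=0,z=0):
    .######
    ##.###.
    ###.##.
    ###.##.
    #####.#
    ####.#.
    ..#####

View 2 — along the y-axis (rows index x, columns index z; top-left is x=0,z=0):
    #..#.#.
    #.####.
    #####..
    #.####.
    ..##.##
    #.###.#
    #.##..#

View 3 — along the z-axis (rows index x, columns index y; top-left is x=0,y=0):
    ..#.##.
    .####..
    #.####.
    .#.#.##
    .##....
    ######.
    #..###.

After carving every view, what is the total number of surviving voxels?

start: 7×7×7 = 343 voxels
carve view 1 (along x, YZ-mask fill 37/49): 259 voxels remain
carve view 2 (along y, XZ-mask fill 31/49): 164 voxels remain
carve view 3 (along z, XY-mask fill 28/49): 97 voxels remain

|visual hull| = 97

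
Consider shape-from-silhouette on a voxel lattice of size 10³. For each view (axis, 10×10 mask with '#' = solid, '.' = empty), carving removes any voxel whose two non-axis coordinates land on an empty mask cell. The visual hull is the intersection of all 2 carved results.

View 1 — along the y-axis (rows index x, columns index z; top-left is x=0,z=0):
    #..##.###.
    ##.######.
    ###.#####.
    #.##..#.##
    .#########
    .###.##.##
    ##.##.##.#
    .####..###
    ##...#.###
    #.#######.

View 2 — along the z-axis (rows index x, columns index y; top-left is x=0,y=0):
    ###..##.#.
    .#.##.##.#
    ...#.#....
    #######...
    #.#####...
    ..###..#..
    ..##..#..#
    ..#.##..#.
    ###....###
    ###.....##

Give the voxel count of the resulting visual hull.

full grid |V| = 1000
  1. axis=1 (XZ plane), |mask|=72  ⇒  voxels=720
  2. axis=2 (XY plane), |mask|=50  ⇒  voxels=356

voxel count = 356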